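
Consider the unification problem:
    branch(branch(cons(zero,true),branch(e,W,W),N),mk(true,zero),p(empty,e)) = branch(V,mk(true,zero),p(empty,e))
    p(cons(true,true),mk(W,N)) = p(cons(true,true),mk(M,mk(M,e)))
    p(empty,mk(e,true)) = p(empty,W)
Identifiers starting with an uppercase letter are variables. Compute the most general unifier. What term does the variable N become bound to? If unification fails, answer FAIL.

mk(mk(e,true),e)

Decompose branch/3: branch(cons(zero,true),branch(e,W,W),N) = V,  mk(true,zero) = mk(true,zero),  p(empty,e) = p(empty,e).
Bind V := branch(cons(zero,true),branch(e,W,W),N); no other remaining equation mentions V.
Delete trivial equation mk(true,zero) = mk(true,zero).
Delete trivial equation p(empty,e) = p(empty,e).
Decompose p/2: cons(true,true) = cons(true,true),  mk(W,N) = mk(M,mk(M,e)).
Delete trivial equation cons(true,true) = cons(true,true).
Decompose mk/2: W = M,  N = mk(M,e).
Bind W := M; substituting into the one remaining equation that mentions W gives: p(empty,mk(e,true)) = p(empty,M). Substituting into the earlier binding gives V := branch(cons(zero,true),branch(e,M,M),N).
Bind N := mk(M,e); no other remaining equation mentions N. Substituting into the earlier binding gives V := branch(cons(zero,true),branch(e,M,M),mk(M,e)).
Decompose p/2: empty = empty,  mk(e,true) = M.
Delete trivial equation empty = empty.
Bind M := mk(e,true). Substituting into the earlier bindings gives V := branch(cons(zero,true),branch(e,mk(e,true),mk(e,true)),mk(mk(e,true),e)), W := mk(e,true), N := mk(mk(e,true),e).
MGU = { V := branch(cons(zero,true),branch(e,mk(e,true),mk(e,true)),mk(mk(e,true),e)), W := mk(e,true), N := mk(mk(e,true),e), M := mk(e,true) }, so N := mk(mk(e,true),e).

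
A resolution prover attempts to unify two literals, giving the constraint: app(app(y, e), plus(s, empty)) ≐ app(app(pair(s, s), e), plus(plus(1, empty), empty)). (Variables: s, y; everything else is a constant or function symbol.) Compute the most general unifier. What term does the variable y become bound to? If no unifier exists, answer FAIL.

Decompose app/2: app(y, e) ≐ app(pair(s, s), e),  plus(s, empty) ≐ plus(plus(1, empty), empty).
Decompose app/2: y ≐ pair(s, s),  e ≐ e.
Bind y := pair(s, s); no other remaining equation mentions y.
Delete trivial equation e ≐ e.
Decompose plus/2: s ≐ plus(1, empty),  empty ≐ empty.
Bind s := plus(1, empty); no other remaining equation mentions s. Substituting into the earlier binding gives y := pair(plus(1, empty), plus(1, empty)).
Delete trivial equation empty ≐ empty.
MGU = { y ↦ pair(plus(1, empty), plus(1, empty)), s ↦ plus(1, empty) }, so y ↦ pair(plus(1, empty), plus(1, empty)).

pair(plus(1, empty), plus(1, empty))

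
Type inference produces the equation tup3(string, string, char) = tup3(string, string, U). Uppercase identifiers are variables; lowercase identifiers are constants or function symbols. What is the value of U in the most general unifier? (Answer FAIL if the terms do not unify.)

char

Decompose tup3/3: string = string,  string = string,  char = U.
Delete trivial equation string = string.
Delete trivial equation string = string.
Bind U := char.
MGU = { U -> char }, so U -> char.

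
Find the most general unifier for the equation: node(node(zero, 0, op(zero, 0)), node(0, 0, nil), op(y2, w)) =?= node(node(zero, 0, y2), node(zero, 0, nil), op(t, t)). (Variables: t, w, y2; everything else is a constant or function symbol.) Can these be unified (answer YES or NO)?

NO

Decompose node/3: node(zero, 0, op(zero, 0)) =?= node(zero, 0, y2),  node(0, 0, nil) =?= node(zero, 0, nil),  op(y2, w) =?= op(t, t).
Decompose node/3: zero =?= zero,  0 =?= 0,  op(zero, 0) =?= y2.
Delete trivial equation zero =?= zero.
Delete trivial equation 0 =?= 0.
Bind y2 := op(zero, 0); substituting into the one remaining equation that mentions y2 gives: op(op(zero, 0), w) =?= op(t, t).
Decompose node/3: 0 =?= zero,  0 =?= 0,  nil =?= nil.
Clash: constants 0 and zero differ; no unifier exists.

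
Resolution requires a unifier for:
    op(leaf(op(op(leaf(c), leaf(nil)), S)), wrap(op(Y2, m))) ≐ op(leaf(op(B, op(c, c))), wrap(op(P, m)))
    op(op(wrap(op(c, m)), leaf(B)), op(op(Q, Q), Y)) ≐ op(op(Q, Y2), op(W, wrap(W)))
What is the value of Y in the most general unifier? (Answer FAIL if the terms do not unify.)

wrap(op(wrap(op(c, m)), wrap(op(c, m))))

Decompose op/2: leaf(op(op(leaf(c), leaf(nil)), S)) ≐ leaf(op(B, op(c, c))),  wrap(op(Y2, m)) ≐ wrap(op(P, m)).
Decompose leaf/1: op(op(leaf(c), leaf(nil)), S) ≐ op(B, op(c, c)).
Decompose op/2: op(leaf(c), leaf(nil)) ≐ B,  S ≐ op(c, c).
Bind B := op(leaf(c), leaf(nil)); substituting into the one remaining equation that mentions B gives: op(op(wrap(op(c, m)), leaf(op(leaf(c), leaf(nil)))), op(op(Q, Q), Y)) ≐ op(op(Q, Y2), op(W, wrap(W))).
Bind S := op(c, c); no other remaining equation mentions S.
Decompose wrap/1: op(Y2, m) ≐ op(P, m).
Decompose op/2: Y2 ≐ P,  m ≐ m.
Bind Y2 := P; substituting into the one remaining equation that mentions Y2 gives: op(op(wrap(op(c, m)), leaf(op(leaf(c), leaf(nil)))), op(op(Q, Q), Y)) ≐ op(op(Q, P), op(W, wrap(W))).
Delete trivial equation m ≐ m.
Decompose op/2: op(wrap(op(c, m)), leaf(op(leaf(c), leaf(nil)))) ≐ op(Q, P),  op(op(Q, Q), Y) ≐ op(W, wrap(W)).
Decompose op/2: wrap(op(c, m)) ≐ Q,  leaf(op(leaf(c), leaf(nil))) ≐ P.
Bind Q := wrap(op(c, m)); substituting into the one remaining equation that mentions Q gives: op(op(wrap(op(c, m)), wrap(op(c, m))), Y) ≐ op(W, wrap(W)).
Bind P := leaf(op(leaf(c), leaf(nil))); no other remaining equation mentions P. Substituting into the earlier binding gives Y2 := leaf(op(leaf(c), leaf(nil))).
Decompose op/2: op(wrap(op(c, m)), wrap(op(c, m))) ≐ W,  Y ≐ wrap(W).
Bind W := op(wrap(op(c, m)), wrap(op(c, m))); substituting into the remaining equation gives: Y ≐ wrap(op(wrap(op(c, m)), wrap(op(c, m)))).
Bind Y := wrap(op(wrap(op(c, m)), wrap(op(c, m)))).
MGU = { B ↦ op(leaf(c), leaf(nil)), S ↦ op(c, c), Y2 ↦ leaf(op(leaf(c), leaf(nil))), Q ↦ wrap(op(c, m)), P ↦ leaf(op(leaf(c), leaf(nil))), W ↦ op(wrap(op(c, m)), wrap(op(c, m))), Y ↦ wrap(op(wrap(op(c, m)), wrap(op(c, m)))) }, so Y ↦ wrap(op(wrap(op(c, m)), wrap(op(c, m)))).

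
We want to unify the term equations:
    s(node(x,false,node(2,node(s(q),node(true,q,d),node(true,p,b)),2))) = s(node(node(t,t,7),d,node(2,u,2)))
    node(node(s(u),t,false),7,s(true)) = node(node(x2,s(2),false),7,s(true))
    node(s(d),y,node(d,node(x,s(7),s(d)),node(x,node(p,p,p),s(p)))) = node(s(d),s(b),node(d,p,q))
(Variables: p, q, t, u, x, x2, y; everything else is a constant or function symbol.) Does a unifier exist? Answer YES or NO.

Decompose s/1: node(x,false,node(2,node(s(q),node(true,q,d),node(true,p,b)),2)) = node(node(t,t,7),d,node(2,u,2)).
Decompose node/3: x = node(t,t,7),  false = d,  node(2,node(s(q),node(true,q,d),node(true,p,b)),2) = node(2,u,2).
Bind x := node(t,t,7); substituting into the one remaining equation that mentions x gives: node(s(d),y,node(d,node(node(t,t,7),s(7),s(d)),node(node(t,t,7),node(p,p,p),s(p)))) = node(s(d),s(b),node(d,p,q)).
Clash: constants false and d differ; no unifier exists.

NO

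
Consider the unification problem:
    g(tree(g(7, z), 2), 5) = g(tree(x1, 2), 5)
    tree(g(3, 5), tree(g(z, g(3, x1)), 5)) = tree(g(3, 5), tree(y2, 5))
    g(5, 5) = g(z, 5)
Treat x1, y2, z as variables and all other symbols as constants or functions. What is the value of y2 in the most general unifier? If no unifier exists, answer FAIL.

g(5, g(3, g(7, 5)))

Decompose g/2: tree(g(7, z), 2) = tree(x1, 2),  5 = 5.
Decompose tree/2: g(7, z) = x1,  2 = 2.
Bind x1 := g(7, z); substituting into the one remaining equation that mentions x1 gives: tree(g(3, 5), tree(g(z, g(3, g(7, z))), 5)) = tree(g(3, 5), tree(y2, 5)).
Delete trivial equation 2 = 2.
Delete trivial equation 5 = 5.
Decompose tree/2: g(3, 5) = g(3, 5),  tree(g(z, g(3, g(7, z))), 5) = tree(y2, 5).
Delete trivial equation g(3, 5) = g(3, 5).
Decompose tree/2: g(z, g(3, g(7, z))) = y2,  5 = 5.
Bind y2 := g(z, g(3, g(7, z))); no other remaining equation mentions y2.
Delete trivial equation 5 = 5.
Decompose g/2: 5 = z,  5 = 5.
Bind z := 5; no other remaining equation mentions z. Substituting into the earlier bindings gives x1 := g(7, 5), y2 := g(5, g(3, g(7, 5))).
Delete trivial equation 5 = 5.
MGU = { x1 := g(7, 5), y2 := g(5, g(3, g(7, 5))), z := 5 }, so y2 := g(5, g(3, g(7, 5))).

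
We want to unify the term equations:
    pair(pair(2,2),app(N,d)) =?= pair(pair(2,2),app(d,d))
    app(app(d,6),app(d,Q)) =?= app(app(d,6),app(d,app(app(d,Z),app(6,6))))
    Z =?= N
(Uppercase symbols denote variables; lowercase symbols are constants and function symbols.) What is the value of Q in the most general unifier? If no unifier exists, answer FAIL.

app(app(d,d),app(6,6))

Decompose pair/2: pair(2,2) =?= pair(2,2),  app(N,d) =?= app(d,d).
Delete trivial equation pair(2,2) =?= pair(2,2).
Decompose app/2: N =?= d,  d =?= d.
Bind N := d; substituting into the one remaining equation that mentions N gives: Z =?= d.
Delete trivial equation d =?= d.
Decompose app/2: app(d,6) =?= app(d,6),  app(d,Q) =?= app(d,app(app(d,Z),app(6,6))).
Delete trivial equation app(d,6) =?= app(d,6).
Decompose app/2: d =?= d,  Q =?= app(app(d,Z),app(6,6)).
Delete trivial equation d =?= d.
Bind Q := app(app(d,Z),app(6,6)); no other remaining equation mentions Q.
Bind Z := d. Substituting into the earlier binding gives Q := app(app(d,d),app(6,6)).
MGU = { N ↦ d, Q ↦ app(app(d,d),app(6,6)), Z ↦ d }, so Q ↦ app(app(d,d),app(6,6)).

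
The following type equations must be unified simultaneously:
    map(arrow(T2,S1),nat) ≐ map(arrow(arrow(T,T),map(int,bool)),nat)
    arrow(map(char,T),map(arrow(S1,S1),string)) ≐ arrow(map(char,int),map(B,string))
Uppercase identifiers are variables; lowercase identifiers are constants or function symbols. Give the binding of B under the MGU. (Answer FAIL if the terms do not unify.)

arrow(map(int,bool),map(int,bool))

Decompose map/2: arrow(T2,S1) ≐ arrow(arrow(T,T),map(int,bool)),  nat ≐ nat.
Decompose arrow/2: T2 ≐ arrow(T,T),  S1 ≐ map(int,bool).
Bind T2 := arrow(T,T); no other remaining equation mentions T2.
Bind S1 := map(int,bool); substituting into the one remaining equation that mentions S1 gives: arrow(map(char,T),map(arrow(map(int,bool),map(int,bool)),string)) ≐ arrow(map(char,int),map(B,string)).
Delete trivial equation nat ≐ nat.
Decompose arrow/2: map(char,T) ≐ map(char,int),  map(arrow(map(int,bool),map(int,bool)),string) ≐ map(B,string).
Decompose map/2: char ≐ char,  T ≐ int.
Delete trivial equation char ≐ char.
Bind T := int; no other remaining equation mentions T. Substituting into the earlier binding gives T2 := arrow(int,int).
Decompose map/2: arrow(map(int,bool),map(int,bool)) ≐ B,  string ≐ string.
Bind B := arrow(map(int,bool),map(int,bool)); no other remaining equation mentions B.
Delete trivial equation string ≐ string.
MGU = { T2 := arrow(int,int), S1 := map(int,bool), T := int, B := arrow(map(int,bool),map(int,bool)) }, so B := arrow(map(int,bool),map(int,bool)).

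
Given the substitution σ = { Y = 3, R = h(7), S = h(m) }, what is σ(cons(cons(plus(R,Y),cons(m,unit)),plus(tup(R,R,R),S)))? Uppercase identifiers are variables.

Replace each occurrence of Y with 3.
Replace each occurrence of R with h(7).
Replace each occurrence of S with h(m).
Result: cons(cons(plus(h(7),3),cons(m,unit)),plus(tup(h(7),h(7),h(7)),h(m))).

cons(cons(plus(h(7),3),cons(m,unit)),plus(tup(h(7),h(7),h(7)),h(m)))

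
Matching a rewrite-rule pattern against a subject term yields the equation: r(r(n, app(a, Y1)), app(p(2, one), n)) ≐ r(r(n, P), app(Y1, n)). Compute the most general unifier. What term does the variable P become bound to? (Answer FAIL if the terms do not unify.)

app(a, p(2, one))

Decompose r/2: r(n, app(a, Y1)) ≐ r(n, P),  app(p(2, one), n) ≐ app(Y1, n).
Decompose r/2: n ≐ n,  app(a, Y1) ≐ P.
Delete trivial equation n ≐ n.
Bind P := app(a, Y1); no other remaining equation mentions P.
Decompose app/2: p(2, one) ≐ Y1,  n ≐ n.
Bind Y1 := p(2, one); no other remaining equation mentions Y1. Substituting into the earlier binding gives P := app(a, p(2, one)).
Delete trivial equation n ≐ n.
MGU = { P := app(a, p(2, one)), Y1 := p(2, one) }, so P := app(a, p(2, one)).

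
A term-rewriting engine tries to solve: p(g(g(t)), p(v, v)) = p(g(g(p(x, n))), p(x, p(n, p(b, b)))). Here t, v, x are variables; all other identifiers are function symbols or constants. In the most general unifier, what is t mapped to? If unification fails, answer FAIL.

p(p(n, p(b, b)), n)

Decompose p/2: g(g(t)) = g(g(p(x, n))),  p(v, v) = p(x, p(n, p(b, b))).
Decompose g/1: g(t) = g(p(x, n)).
Decompose g/1: t = p(x, n).
Bind t := p(x, n); no other remaining equation mentions t.
Decompose p/2: v = x,  v = p(n, p(b, b)).
Bind v := x; substituting into the remaining equation gives: x = p(n, p(b, b)).
Bind x := p(n, p(b, b)). Substituting into the earlier bindings gives t := p(p(n, p(b, b)), n), v := p(n, p(b, b)).
MGU = { t := p(p(n, p(b, b)), n), v := p(n, p(b, b)), x := p(n, p(b, b)) }, so t := p(p(n, p(b, b)), n).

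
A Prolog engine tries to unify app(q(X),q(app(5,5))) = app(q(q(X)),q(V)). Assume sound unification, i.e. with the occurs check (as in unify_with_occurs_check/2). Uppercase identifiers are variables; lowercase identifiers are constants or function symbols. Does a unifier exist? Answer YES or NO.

NO

Decompose app/2: q(X) = q(q(X)),  q(app(5,5)) = q(V).
Decompose q/1: X = q(X).
Occurs check fails: X occurs in q(X); the equation X = q(X) has no finite solution.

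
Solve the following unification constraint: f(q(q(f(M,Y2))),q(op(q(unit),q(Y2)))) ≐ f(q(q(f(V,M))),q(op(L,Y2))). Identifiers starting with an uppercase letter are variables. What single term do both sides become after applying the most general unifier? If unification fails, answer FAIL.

Decompose f/2: q(q(f(M,Y2))) ≐ q(q(f(V,M))),  q(op(q(unit),q(Y2))) ≐ q(op(L,Y2)).
Decompose q/1: q(f(M,Y2)) ≐ q(f(V,M)).
Decompose q/1: f(M,Y2) ≐ f(V,M).
Decompose f/2: M ≐ V,  Y2 ≐ M.
Bind M := V; substituting into the one remaining equation that mentions M gives: Y2 ≐ V.
Bind Y2 := V; substituting into the remaining equation gives: q(op(q(unit),q(V))) ≐ q(op(L,V)).
Decompose q/1: op(q(unit),q(V)) ≐ op(L,V).
Decompose op/2: q(unit) ≐ L,  q(V) ≐ V.
Bind L := q(unit); no other remaining equation mentions L.
Occurs check fails: V occurs in q(V); the equation V ≐ q(V) has no finite solution.

FAIL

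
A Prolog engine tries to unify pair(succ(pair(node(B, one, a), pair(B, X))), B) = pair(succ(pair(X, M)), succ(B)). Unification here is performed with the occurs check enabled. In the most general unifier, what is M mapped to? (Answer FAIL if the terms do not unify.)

Decompose pair/2: succ(pair(node(B, one, a), pair(B, X))) = succ(pair(X, M)),  B = succ(B).
Decompose succ/1: pair(node(B, one, a), pair(B, X)) = pair(X, M).
Decompose pair/2: node(B, one, a) = X,  pair(B, X) = M.
Bind X := node(B, one, a); substituting into the one remaining equation that mentions X gives: pair(B, node(B, one, a)) = M.
Bind M := pair(B, node(B, one, a)); no other remaining equation mentions M.
Occurs check fails: B occurs in succ(B); the equation B = succ(B) has no finite solution.

FAIL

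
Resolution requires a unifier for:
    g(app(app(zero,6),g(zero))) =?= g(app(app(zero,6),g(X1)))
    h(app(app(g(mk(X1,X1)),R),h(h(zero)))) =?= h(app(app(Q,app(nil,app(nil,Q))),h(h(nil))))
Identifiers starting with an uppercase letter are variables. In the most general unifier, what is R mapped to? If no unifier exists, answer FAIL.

Decompose g/1: app(app(zero,6),g(zero)) =?= app(app(zero,6),g(X1)).
Decompose app/2: app(zero,6) =?= app(zero,6),  g(zero) =?= g(X1).
Delete trivial equation app(zero,6) =?= app(zero,6).
Decompose g/1: zero =?= X1.
Bind X1 := zero; substituting into the remaining equation gives: h(app(app(g(mk(zero,zero)),R),h(h(zero)))) =?= h(app(app(Q,app(nil,app(nil,Q))),h(h(nil)))).
Decompose h/1: app(app(g(mk(zero,zero)),R),h(h(zero))) =?= app(app(Q,app(nil,app(nil,Q))),h(h(nil))).
Decompose app/2: app(g(mk(zero,zero)),R) =?= app(Q,app(nil,app(nil,Q))),  h(h(zero)) =?= h(h(nil)).
Decompose app/2: g(mk(zero,zero)) =?= Q,  R =?= app(nil,app(nil,Q)).
Bind Q := g(mk(zero,zero)); substituting into the one remaining equation that mentions Q gives: R =?= app(nil,app(nil,g(mk(zero,zero)))).
Bind R := app(nil,app(nil,g(mk(zero,zero)))); no other remaining equation mentions R.
Decompose h/1: h(zero) =?= h(nil).
Decompose h/1: zero =?= nil.
Clash: constants zero and nil differ; no unifier exists.

FAIL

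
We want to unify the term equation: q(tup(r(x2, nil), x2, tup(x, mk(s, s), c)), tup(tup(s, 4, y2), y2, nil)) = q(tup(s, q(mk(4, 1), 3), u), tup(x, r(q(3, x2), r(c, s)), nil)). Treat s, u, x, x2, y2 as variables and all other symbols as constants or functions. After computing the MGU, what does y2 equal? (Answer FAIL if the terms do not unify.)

r(q(3, q(mk(4, 1), 3)), r(c, r(q(mk(4, 1), 3), nil)))

Decompose q/2: tup(r(x2, nil), x2, tup(x, mk(s, s), c)) = tup(s, q(mk(4, 1), 3), u),  tup(tup(s, 4, y2), y2, nil) = tup(x, r(q(3, x2), r(c, s)), nil).
Decompose tup/3: r(x2, nil) = s,  x2 = q(mk(4, 1), 3),  tup(x, mk(s, s), c) = u.
Bind s := r(x2, nil); substituting into the 2 remaining equations that mention s gives: tup(x, mk(r(x2, nil), r(x2, nil)), c) = u,  tup(tup(r(x2, nil), 4, y2), y2, nil) = tup(x, r(q(3, x2), r(c, r(x2, nil))), nil).
Bind x2 := q(mk(4, 1), 3); substituting into the remaining equations gives: tup(x, mk(r(q(mk(4, 1), 3), nil), r(q(mk(4, 1), 3), nil)), c) = u,  tup(tup(r(q(mk(4, 1), 3), nil), 4, y2), y2, nil) = tup(x, r(q(3, q(mk(4, 1), 3)), r(c, r(q(mk(4, 1), 3), nil))), nil). Substituting into the earlier binding gives s := r(q(mk(4, 1), 3), nil).
Bind u := tup(x, mk(r(q(mk(4, 1), 3), nil), r(q(mk(4, 1), 3), nil)), c); no other remaining equation mentions u.
Decompose tup/3: tup(r(q(mk(4, 1), 3), nil), 4, y2) = x,  y2 = r(q(3, q(mk(4, 1), 3)), r(c, r(q(mk(4, 1), 3), nil))),  nil = nil.
Bind x := tup(r(q(mk(4, 1), 3), nil), 4, y2); no other remaining equation mentions x. Substituting into the earlier binding gives u := tup(tup(r(q(mk(4, 1), 3), nil), 4, y2), mk(r(q(mk(4, 1), 3), nil), r(q(mk(4, 1), 3), nil)), c).
Bind y2 := r(q(3, q(mk(4, 1), 3)), r(c, r(q(mk(4, 1), 3), nil))); no other remaining equation mentions y2. Substituting into the earlier bindings gives u := tup(tup(r(q(mk(4, 1), 3), nil), 4, r(q(3, q(mk(4, 1), 3)), r(c, r(q(mk(4, 1), 3), nil)))), mk(r(q(mk(4, 1), 3), nil), r(q(mk(4, 1), 3), nil)), c), x := tup(r(q(mk(4, 1), 3), nil), 4, r(q(3, q(mk(4, 1), 3)), r(c, r(q(mk(4, 1), 3), nil)))).
Delete trivial equation nil = nil.
MGU = { s ↦ r(q(mk(4, 1), 3), nil), x2 ↦ q(mk(4, 1), 3), u ↦ tup(tup(r(q(mk(4, 1), 3), nil), 4, r(q(3, q(mk(4, 1), 3)), r(c, r(q(mk(4, 1), 3), nil)))), mk(r(q(mk(4, 1), 3), nil), r(q(mk(4, 1), 3), nil)), c), x ↦ tup(r(q(mk(4, 1), 3), nil), 4, r(q(3, q(mk(4, 1), 3)), r(c, r(q(mk(4, 1), 3), nil)))), y2 ↦ r(q(3, q(mk(4, 1), 3)), r(c, r(q(mk(4, 1), 3), nil))) }, so y2 ↦ r(q(3, q(mk(4, 1), 3)), r(c, r(q(mk(4, 1), 3), nil))).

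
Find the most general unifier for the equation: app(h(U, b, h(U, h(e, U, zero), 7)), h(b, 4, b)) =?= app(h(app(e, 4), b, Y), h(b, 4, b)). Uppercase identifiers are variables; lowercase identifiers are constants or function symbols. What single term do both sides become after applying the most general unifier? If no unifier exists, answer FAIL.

app(h(app(e, 4), b, h(app(e, 4), h(e, app(e, 4), zero), 7)), h(b, 4, b))

Decompose app/2: h(U, b, h(U, h(e, U, zero), 7)) =?= h(app(e, 4), b, Y),  h(b, 4, b) =?= h(b, 4, b).
Decompose h/3: U =?= app(e, 4),  b =?= b,  h(U, h(e, U, zero), 7) =?= Y.
Bind U := app(e, 4); substituting into the one remaining equation that mentions U gives: h(app(e, 4), h(e, app(e, 4), zero), 7) =?= Y.
Delete trivial equation b =?= b.
Bind Y := h(app(e, 4), h(e, app(e, 4), zero), 7); no other remaining equation mentions Y.
Delete trivial equation h(b, 4, b) =?= h(b, 4, b).
Applying the MGU to either side gives app(h(app(e, 4), b, h(app(e, 4), h(e, app(e, 4), zero), 7)), h(b, 4, b)).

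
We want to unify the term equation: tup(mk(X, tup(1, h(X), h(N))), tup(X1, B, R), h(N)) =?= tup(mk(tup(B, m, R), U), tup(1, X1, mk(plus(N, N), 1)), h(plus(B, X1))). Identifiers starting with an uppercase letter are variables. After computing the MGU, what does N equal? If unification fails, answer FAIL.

plus(1, 1)

Decompose tup/3: mk(X, tup(1, h(X), h(N))) =?= mk(tup(B, m, R), U),  tup(X1, B, R) =?= tup(1, X1, mk(plus(N, N), 1)),  h(N) =?= h(plus(B, X1)).
Decompose mk/2: X =?= tup(B, m, R),  tup(1, h(X), h(N)) =?= U.
Bind X := tup(B, m, R); substituting into the one remaining equation that mentions X gives: tup(1, h(tup(B, m, R)), h(N)) =?= U.
Bind U := tup(1, h(tup(B, m, R)), h(N)); no other remaining equation mentions U.
Decompose tup/3: X1 =?= 1,  B =?= X1,  R =?= mk(plus(N, N), 1).
Bind X1 := 1; substituting into the 2 remaining equations that mention X1 gives: B =?= 1,  h(N) =?= h(plus(B, 1)).
Bind B := 1; substituting into the one remaining equation that mentions B gives: h(N) =?= h(plus(1, 1)). Substituting into the earlier bindings gives X := tup(1, m, R), U := tup(1, h(tup(1, m, R)), h(N)).
Bind R := mk(plus(N, N), 1); no other remaining equation mentions R. Substituting into the earlier bindings gives X := tup(1, m, mk(plus(N, N), 1)), U := tup(1, h(tup(1, m, mk(plus(N, N), 1))), h(N)).
Decompose h/1: N =?= plus(1, 1).
Bind N := plus(1, 1). Substituting into the earlier bindings gives X := tup(1, m, mk(plus(plus(1, 1), plus(1, 1)), 1)), U := tup(1, h(tup(1, m, mk(plus(plus(1, 1), plus(1, 1)), 1))), h(plus(1, 1))), R := mk(plus(plus(1, 1), plus(1, 1)), 1).
MGU = { X := tup(1, m, mk(plus(plus(1, 1), plus(1, 1)), 1)), U := tup(1, h(tup(1, m, mk(plus(plus(1, 1), plus(1, 1)), 1))), h(plus(1, 1))), X1 := 1, B := 1, R := mk(plus(plus(1, 1), plus(1, 1)), 1), N := plus(1, 1) }, so N := plus(1, 1).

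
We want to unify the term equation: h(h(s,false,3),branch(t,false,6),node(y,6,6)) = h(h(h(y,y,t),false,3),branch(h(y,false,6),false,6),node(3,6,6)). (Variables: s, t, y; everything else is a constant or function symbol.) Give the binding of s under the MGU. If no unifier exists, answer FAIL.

h(3,3,h(3,false,6))

Decompose h/3: h(s,false,3) = h(h(y,y,t),false,3),  branch(t,false,6) = branch(h(y,false,6),false,6),  node(y,6,6) = node(3,6,6).
Decompose h/3: s = h(y,y,t),  false = false,  3 = 3.
Bind s := h(y,y,t); no other remaining equation mentions s.
Delete trivial equation false = false.
Delete trivial equation 3 = 3.
Decompose branch/3: t = h(y,false,6),  false = false,  6 = 6.
Bind t := h(y,false,6); no other remaining equation mentions t. Substituting into the earlier binding gives s := h(y,y,h(y,false,6)).
Delete trivial equation false = false.
Delete trivial equation 6 = 6.
Decompose node/3: y = 3,  6 = 6,  6 = 6.
Bind y := 3; no other remaining equation mentions y. Substituting into the earlier bindings gives s := h(3,3,h(3,false,6)), t := h(3,false,6).
Delete trivial equation 6 = 6.
Delete trivial equation 6 = 6.
MGU = { s -> h(3,3,h(3,false,6)), t -> h(3,false,6), y -> 3 }, so s -> h(3,3,h(3,false,6)).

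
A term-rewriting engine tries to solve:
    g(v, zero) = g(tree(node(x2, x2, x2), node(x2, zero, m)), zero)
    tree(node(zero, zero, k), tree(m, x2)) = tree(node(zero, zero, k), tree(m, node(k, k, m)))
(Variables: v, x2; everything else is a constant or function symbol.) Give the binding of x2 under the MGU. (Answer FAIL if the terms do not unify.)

Decompose g/2: v = tree(node(x2, x2, x2), node(x2, zero, m)),  zero = zero.
Bind v := tree(node(x2, x2, x2), node(x2, zero, m)); no other remaining equation mentions v.
Delete trivial equation zero = zero.
Decompose tree/2: node(zero, zero, k) = node(zero, zero, k),  tree(m, x2) = tree(m, node(k, k, m)).
Delete trivial equation node(zero, zero, k) = node(zero, zero, k).
Decompose tree/2: m = m,  x2 = node(k, k, m).
Delete trivial equation m = m.
Bind x2 := node(k, k, m). Substituting into the earlier binding gives v := tree(node(node(k, k, m), node(k, k, m), node(k, k, m)), node(node(k, k, m), zero, m)).
MGU = { v ↦ tree(node(node(k, k, m), node(k, k, m), node(k, k, m)), node(node(k, k, m), zero, m)), x2 ↦ node(k, k, m) }, so x2 ↦ node(k, k, m).

node(k, k, m)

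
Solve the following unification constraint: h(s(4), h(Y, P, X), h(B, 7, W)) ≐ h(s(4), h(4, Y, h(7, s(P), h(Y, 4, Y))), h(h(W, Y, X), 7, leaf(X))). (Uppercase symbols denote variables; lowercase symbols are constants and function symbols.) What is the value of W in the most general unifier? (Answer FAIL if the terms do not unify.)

Decompose h/3: s(4) ≐ s(4),  h(Y, P, X) ≐ h(4, Y, h(7, s(P), h(Y, 4, Y))),  h(B, 7, W) ≐ h(h(W, Y, X), 7, leaf(X)).
Delete trivial equation s(4) ≐ s(4).
Decompose h/3: Y ≐ 4,  P ≐ Y,  X ≐ h(7, s(P), h(Y, 4, Y)).
Bind Y := 4; substituting into the remaining equations gives: P ≐ 4,  X ≐ h(7, s(P), h(4, 4, 4)),  h(B, 7, W) ≐ h(h(W, 4, X), 7, leaf(X)).
Bind P := 4; substituting into the one remaining equation that mentions P gives: X ≐ h(7, s(4), h(4, 4, 4)).
Bind X := h(7, s(4), h(4, 4, 4)); substituting into the remaining equation gives: h(B, 7, W) ≐ h(h(W, 4, h(7, s(4), h(4, 4, 4))), 7, leaf(h(7, s(4), h(4, 4, 4)))).
Decompose h/3: B ≐ h(W, 4, h(7, s(4), h(4, 4, 4))),  7 ≐ 7,  W ≐ leaf(h(7, s(4), h(4, 4, 4))).
Bind B := h(W, 4, h(7, s(4), h(4, 4, 4))); no other remaining equation mentions B.
Delete trivial equation 7 ≐ 7.
Bind W := leaf(h(7, s(4), h(4, 4, 4))). Substituting into the earlier binding gives B := h(leaf(h(7, s(4), h(4, 4, 4))), 4, h(7, s(4), h(4, 4, 4))).
MGU = { Y ↦ 4, P ↦ 4, X ↦ h(7, s(4), h(4, 4, 4)), B ↦ h(leaf(h(7, s(4), h(4, 4, 4))), 4, h(7, s(4), h(4, 4, 4))), W ↦ leaf(h(7, s(4), h(4, 4, 4))) }, so W ↦ leaf(h(7, s(4), h(4, 4, 4))).

leaf(h(7, s(4), h(4, 4, 4)))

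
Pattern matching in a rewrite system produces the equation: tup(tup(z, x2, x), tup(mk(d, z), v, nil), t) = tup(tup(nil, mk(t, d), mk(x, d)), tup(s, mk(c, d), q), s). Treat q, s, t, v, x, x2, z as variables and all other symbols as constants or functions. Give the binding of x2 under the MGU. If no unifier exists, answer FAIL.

Decompose tup/3: tup(z, x2, x) = tup(nil, mk(t, d), mk(x, d)),  tup(mk(d, z), v, nil) = tup(s, mk(c, d), q),  t = s.
Decompose tup/3: z = nil,  x2 = mk(t, d),  x = mk(x, d).
Bind z := nil; substituting into the one remaining equation that mentions z gives: tup(mk(d, nil), v, nil) = tup(s, mk(c, d), q).
Bind x2 := mk(t, d); no other remaining equation mentions x2.
Occurs check fails: x occurs in mk(x, d); the equation x = mk(x, d) has no finite solution.

FAIL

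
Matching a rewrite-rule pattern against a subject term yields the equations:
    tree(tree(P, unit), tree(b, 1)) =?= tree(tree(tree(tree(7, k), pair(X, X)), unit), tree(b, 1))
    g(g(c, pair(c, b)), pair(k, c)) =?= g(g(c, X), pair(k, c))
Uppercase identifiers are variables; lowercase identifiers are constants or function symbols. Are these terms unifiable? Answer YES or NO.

Decompose tree/2: tree(P, unit) =?= tree(tree(tree(7, k), pair(X, X)), unit),  tree(b, 1) =?= tree(b, 1).
Decompose tree/2: P =?= tree(tree(7, k), pair(X, X)),  unit =?= unit.
Bind P := tree(tree(7, k), pair(X, X)); no other remaining equation mentions P.
Delete trivial equation unit =?= unit.
Delete trivial equation tree(b, 1) =?= tree(b, 1).
Decompose g/2: g(c, pair(c, b)) =?= g(c, X),  pair(k, c) =?= pair(k, c).
Decompose g/2: c =?= c,  pair(c, b) =?= X.
Delete trivial equation c =?= c.
Bind X := pair(c, b); no other remaining equation mentions X. Substituting into the earlier binding gives P := tree(tree(7, k), pair(pair(c, b), pair(c, b))).
Delete trivial equation pair(k, c) =?= pair(k, c).
No equations remain and no clash or occurs-check failure arose, so a unifier exists.

YES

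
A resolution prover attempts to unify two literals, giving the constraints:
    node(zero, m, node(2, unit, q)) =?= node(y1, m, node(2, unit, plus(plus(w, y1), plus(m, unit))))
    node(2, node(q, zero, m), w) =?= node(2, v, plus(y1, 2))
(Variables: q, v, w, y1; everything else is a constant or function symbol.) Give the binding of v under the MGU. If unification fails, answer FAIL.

Decompose node/3: zero =?= y1,  m =?= m,  node(2, unit, q) =?= node(2, unit, plus(plus(w, y1), plus(m, unit))).
Bind y1 := zero; substituting into the 2 remaining equations that mention y1 gives: node(2, unit, q) =?= node(2, unit, plus(plus(w, zero), plus(m, unit))),  node(2, node(q, zero, m), w) =?= node(2, v, plus(zero, 2)).
Delete trivial equation m =?= m.
Decompose node/3: 2 =?= 2,  unit =?= unit,  q =?= plus(plus(w, zero), plus(m, unit)).
Delete trivial equation 2 =?= 2.
Delete trivial equation unit =?= unit.
Bind q := plus(plus(w, zero), plus(m, unit)); substituting into the remaining equation gives: node(2, node(plus(plus(w, zero), plus(m, unit)), zero, m), w) =?= node(2, v, plus(zero, 2)).
Decompose node/3: 2 =?= 2,  node(plus(plus(w, zero), plus(m, unit)), zero, m) =?= v,  w =?= plus(zero, 2).
Delete trivial equation 2 =?= 2.
Bind v := node(plus(plus(w, zero), plus(m, unit)), zero, m); no other remaining equation mentions v.
Bind w := plus(zero, 2). Substituting into the earlier bindings gives q := plus(plus(plus(zero, 2), zero), plus(m, unit)), v := node(plus(plus(plus(zero, 2), zero), plus(m, unit)), zero, m).
MGU = { y1 -> zero, q -> plus(plus(plus(zero, 2), zero), plus(m, unit)), v -> node(plus(plus(plus(zero, 2), zero), plus(m, unit)), zero, m), w -> plus(zero, 2) }, so v -> node(plus(plus(plus(zero, 2), zero), plus(m, unit)), zero, m).

node(plus(plus(plus(zero, 2), zero), plus(m, unit)), zero, m)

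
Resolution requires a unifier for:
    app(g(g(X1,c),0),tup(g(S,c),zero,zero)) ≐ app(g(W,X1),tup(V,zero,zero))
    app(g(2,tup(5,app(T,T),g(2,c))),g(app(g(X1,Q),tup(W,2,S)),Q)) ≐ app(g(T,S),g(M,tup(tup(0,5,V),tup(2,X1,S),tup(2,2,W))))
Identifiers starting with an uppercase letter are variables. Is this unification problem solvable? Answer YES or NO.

Decompose app/2: g(g(X1,c),0) ≐ g(W,X1),  tup(g(S,c),zero,zero) ≐ tup(V,zero,zero).
Decompose g/2: g(X1,c) ≐ W,  0 ≐ X1.
Bind W := g(X1,c); substituting into the one remaining equation that mentions W gives: app(g(2,tup(5,app(T,T),g(2,c))),g(app(g(X1,Q),tup(g(X1,c),2,S)),Q)) ≐ app(g(T,S),g(M,tup(tup(0,5,V),tup(2,X1,S),tup(2,2,g(X1,c))))).
Bind X1 := 0; substituting into the one remaining equation that mentions X1 gives: app(g(2,tup(5,app(T,T),g(2,c))),g(app(g(0,Q),tup(g(0,c),2,S)),Q)) ≐ app(g(T,S),g(M,tup(tup(0,5,V),tup(2,0,S),tup(2,2,g(0,c))))). Substituting into the earlier binding gives W := g(0,c).
Decompose tup/3: g(S,c) ≐ V,  zero ≐ zero,  zero ≐ zero.
Bind V := g(S,c); substituting into the one remaining equation that mentions V gives: app(g(2,tup(5,app(T,T),g(2,c))),g(app(g(0,Q),tup(g(0,c),2,S)),Q)) ≐ app(g(T,S),g(M,tup(tup(0,5,g(S,c)),tup(2,0,S),tup(2,2,g(0,c))))).
Delete trivial equation zero ≐ zero.
Delete trivial equation zero ≐ zero.
Decompose app/2: g(2,tup(5,app(T,T),g(2,c))) ≐ g(T,S),  g(app(g(0,Q),tup(g(0,c),2,S)),Q) ≐ g(M,tup(tup(0,5,g(S,c)),tup(2,0,S),tup(2,2,g(0,c)))).
Decompose g/2: 2 ≐ T,  tup(5,app(T,T),g(2,c)) ≐ S.
Bind T := 2; substituting into the one remaining equation that mentions T gives: tup(5,app(2,2),g(2,c)) ≐ S.
Bind S := tup(5,app(2,2),g(2,c)); substituting into the remaining equation gives: g(app(g(0,Q),tup(g(0,c),2,tup(5,app(2,2),g(2,c)))),Q) ≐ g(M,tup(tup(0,5,g(tup(5,app(2,2),g(2,c)),c)),tup(2,0,tup(5,app(2,2),g(2,c))),tup(2,2,g(0,c)))). Substituting into the earlier binding gives V := g(tup(5,app(2,2),g(2,c)),c).
Decompose g/2: app(g(0,Q),tup(g(0,c),2,tup(5,app(2,2),g(2,c)))) ≐ M,  Q ≐ tup(tup(0,5,g(tup(5,app(2,2),g(2,c)),c)),tup(2,0,tup(5,app(2,2),g(2,c))),tup(2,2,g(0,c))).
Bind M := app(g(0,Q),tup(g(0,c),2,tup(5,app(2,2),g(2,c)))); no other remaining equation mentions M.
Bind Q := tup(tup(0,5,g(tup(5,app(2,2),g(2,c)),c)),tup(2,0,tup(5,app(2,2),g(2,c))),tup(2,2,g(0,c))). Substituting into the earlier binding gives M := app(g(0,tup(tup(0,5,g(tup(5,app(2,2),g(2,c)),c)),tup(2,0,tup(5,app(2,2),g(2,c))),tup(2,2,g(0,c)))),tup(g(0,c),2,tup(5,app(2,2),g(2,c)))).
No equations remain and no clash or occurs-check failure arose, so a unifier exists.

YES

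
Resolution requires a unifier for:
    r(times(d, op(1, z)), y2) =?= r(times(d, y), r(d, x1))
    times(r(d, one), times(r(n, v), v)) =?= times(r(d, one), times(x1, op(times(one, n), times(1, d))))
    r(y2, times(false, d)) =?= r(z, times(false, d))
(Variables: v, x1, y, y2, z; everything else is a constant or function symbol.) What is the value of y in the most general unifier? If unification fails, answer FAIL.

Decompose r/2: times(d, op(1, z)) =?= times(d, y),  y2 =?= r(d, x1).
Decompose times/2: d =?= d,  op(1, z) =?= y.
Delete trivial equation d =?= d.
Bind y := op(1, z); no other remaining equation mentions y.
Bind y2 := r(d, x1); substituting into the one remaining equation that mentions y2 gives: r(r(d, x1), times(false, d)) =?= r(z, times(false, d)).
Decompose times/2: r(d, one) =?= r(d, one),  times(r(n, v), v) =?= times(x1, op(times(one, n), times(1, d))).
Delete trivial equation r(d, one) =?= r(d, one).
Decompose times/2: r(n, v) =?= x1,  v =?= op(times(one, n), times(1, d)).
Bind x1 := r(n, v); substituting into the one remaining equation that mentions x1 gives: r(r(d, r(n, v)), times(false, d)) =?= r(z, times(false, d)). Substituting into the earlier binding gives y2 := r(d, r(n, v)).
Bind v := op(times(one, n), times(1, d)); substituting into the remaining equation gives: r(r(d, r(n, op(times(one, n), times(1, d)))), times(false, d)) =?= r(z, times(false, d)). Substituting into the earlier bindings gives y2 := r(d, r(n, op(times(one, n), times(1, d)))), x1 := r(n, op(times(one, n), times(1, d))).
Decompose r/2: r(d, r(n, op(times(one, n), times(1, d)))) =?= z,  times(false, d) =?= times(false, d).
Bind z := r(d, r(n, op(times(one, n), times(1, d)))); no other remaining equation mentions z. Substituting into the earlier binding gives y := op(1, r(d, r(n, op(times(one, n), times(1, d))))).
Delete trivial equation times(false, d) =?= times(false, d).
MGU = { y := op(1, r(d, r(n, op(times(one, n), times(1, d))))), y2 := r(d, r(n, op(times(one, n), times(1, d)))), x1 := r(n, op(times(one, n), times(1, d))), v := op(times(one, n), times(1, d)), z := r(d, r(n, op(times(one, n), times(1, d)))) }, so y := op(1, r(d, r(n, op(times(one, n), times(1, d))))).

op(1, r(d, r(n, op(times(one, n), times(1, d)))))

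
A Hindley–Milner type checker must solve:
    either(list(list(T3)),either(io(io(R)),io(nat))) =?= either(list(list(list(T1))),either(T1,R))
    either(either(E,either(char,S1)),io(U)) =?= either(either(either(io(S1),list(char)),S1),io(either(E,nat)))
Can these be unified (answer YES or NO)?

NO

Decompose either/2: list(list(T3)) =?= list(list(list(T1))),  either(io(io(R)),io(nat)) =?= either(T1,R).
Decompose list/1: list(T3) =?= list(list(T1)).
Decompose list/1: T3 =?= list(T1).
Bind T3 := list(T1); no other remaining equation mentions T3.
Decompose either/2: io(io(R)) =?= T1,  io(nat) =?= R.
Bind T1 := io(io(R)); no other remaining equation mentions T1. Substituting into the earlier binding gives T3 := list(io(io(R))).
Bind R := io(nat); no other remaining equation mentions R. Substituting into the earlier bindings gives T3 := list(io(io(io(nat)))), T1 := io(io(io(nat))).
Decompose either/2: either(E,either(char,S1)) =?= either(either(io(S1),list(char)),S1),  io(U) =?= io(either(E,nat)).
Decompose either/2: E =?= either(io(S1),list(char)),  either(char,S1) =?= S1.
Bind E := either(io(S1),list(char)); substituting into the one remaining equation that mentions E gives: io(U) =?= io(either(either(io(S1),list(char)),nat)).
Occurs check fails: S1 occurs in either(char,S1); the equation S1 =?= either(char,S1) has no finite solution.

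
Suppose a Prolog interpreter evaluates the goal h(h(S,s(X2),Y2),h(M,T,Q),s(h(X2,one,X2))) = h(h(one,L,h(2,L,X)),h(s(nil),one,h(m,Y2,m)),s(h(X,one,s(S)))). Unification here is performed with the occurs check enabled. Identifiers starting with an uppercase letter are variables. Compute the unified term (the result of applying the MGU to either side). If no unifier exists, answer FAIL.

h(h(one,s(s(one)),h(2,s(s(one)),s(one))),h(s(nil),one,h(m,h(2,s(s(one)),s(one)),m)),s(h(s(one),one,s(one))))

Decompose h/3: h(S,s(X2),Y2) = h(one,L,h(2,L,X)),  h(M,T,Q) = h(s(nil),one,h(m,Y2,m)),  s(h(X2,one,X2)) = s(h(X,one,s(S))).
Decompose h/3: S = one,  s(X2) = L,  Y2 = h(2,L,X).
Bind S := one; substituting into the one remaining equation that mentions S gives: s(h(X2,one,X2)) = s(h(X,one,s(one))).
Bind L := s(X2); substituting into the one remaining equation that mentions L gives: Y2 = h(2,s(X2),X).
Bind Y2 := h(2,s(X2),X); substituting into the one remaining equation that mentions Y2 gives: h(M,T,Q) = h(s(nil),one,h(m,h(2,s(X2),X),m)).
Decompose h/3: M = s(nil),  T = one,  Q = h(m,h(2,s(X2),X),m).
Bind M := s(nil); no other remaining equation mentions M.
Bind T := one; no other remaining equation mentions T.
Bind Q := h(m,h(2,s(X2),X),m); no other remaining equation mentions Q.
Decompose s/1: h(X2,one,X2) = h(X,one,s(one)).
Decompose h/3: X2 = X,  one = one,  X2 = s(one).
Bind X2 := X; substituting into the one remaining equation that mentions X2 gives: X = s(one). Substituting into the earlier bindings gives L := s(X), Y2 := h(2,s(X),X), Q := h(m,h(2,s(X),X),m).
Delete trivial equation one = one.
Bind X := s(one). Substituting into the earlier bindings gives L := s(s(one)), Y2 := h(2,s(s(one)),s(one)), Q := h(m,h(2,s(s(one)),s(one)),m), X2 := s(one).
Applying the MGU to either side gives h(h(one,s(s(one)),h(2,s(s(one)),s(one))),h(s(nil),one,h(m,h(2,s(s(one)),s(one)),m)),s(h(s(one),one,s(one)))).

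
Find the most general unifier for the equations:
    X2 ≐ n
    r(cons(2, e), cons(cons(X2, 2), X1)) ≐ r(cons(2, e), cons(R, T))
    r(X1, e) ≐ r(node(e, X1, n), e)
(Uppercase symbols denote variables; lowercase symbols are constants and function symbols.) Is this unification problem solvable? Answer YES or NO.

Bind X2 := n; substituting into the one remaining equation that mentions X2 gives: r(cons(2, e), cons(cons(n, 2), X1)) ≐ r(cons(2, e), cons(R, T)).
Decompose r/2: cons(2, e) ≐ cons(2, e),  cons(cons(n, 2), X1) ≐ cons(R, T).
Delete trivial equation cons(2, e) ≐ cons(2, e).
Decompose cons/2: cons(n, 2) ≐ R,  X1 ≐ T.
Bind R := cons(n, 2); no other remaining equation mentions R.
Bind X1 := T; substituting into the remaining equation gives: r(T, e) ≐ r(node(e, T, n), e).
Decompose r/2: T ≐ node(e, T, n),  e ≐ e.
Occurs check fails: T occurs in node(e, T, n); the equation T ≐ node(e, T, n) has no finite solution.

NO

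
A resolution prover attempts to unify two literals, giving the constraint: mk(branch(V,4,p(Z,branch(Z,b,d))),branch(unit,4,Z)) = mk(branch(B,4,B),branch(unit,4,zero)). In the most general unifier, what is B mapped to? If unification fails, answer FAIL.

p(zero,branch(zero,b,d))

Decompose mk/2: branch(V,4,p(Z,branch(Z,b,d))) = branch(B,4,B),  branch(unit,4,Z) = branch(unit,4,zero).
Decompose branch/3: V = B,  4 = 4,  p(Z,branch(Z,b,d)) = B.
Bind V := B; no other remaining equation mentions V.
Delete trivial equation 4 = 4.
Bind B := p(Z,branch(Z,b,d)); no other remaining equation mentions B. Substituting into the earlier binding gives V := p(Z,branch(Z,b,d)).
Decompose branch/3: unit = unit,  4 = 4,  Z = zero.
Delete trivial equation unit = unit.
Delete trivial equation 4 = 4.
Bind Z := zero. Substituting into the earlier bindings gives V := p(zero,branch(zero,b,d)), B := p(zero,branch(zero,b,d)).
MGU = { V -> p(zero,branch(zero,b,d)), B -> p(zero,branch(zero,b,d)), Z -> zero }, so B -> p(zero,branch(zero,b,d)).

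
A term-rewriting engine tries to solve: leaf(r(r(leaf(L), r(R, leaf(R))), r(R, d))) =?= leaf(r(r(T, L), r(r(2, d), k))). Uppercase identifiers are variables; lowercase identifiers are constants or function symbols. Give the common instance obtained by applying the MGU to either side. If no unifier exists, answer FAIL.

FAIL

Decompose leaf/1: r(r(leaf(L), r(R, leaf(R))), r(R, d)) =?= r(r(T, L), r(r(2, d), k)).
Decompose r/2: r(leaf(L), r(R, leaf(R))) =?= r(T, L),  r(R, d) =?= r(r(2, d), k).
Decompose r/2: leaf(L) =?= T,  r(R, leaf(R)) =?= L.
Bind T := leaf(L); no other remaining equation mentions T.
Bind L := r(R, leaf(R)); no other remaining equation mentions L. Substituting into the earlier binding gives T := leaf(r(R, leaf(R))).
Decompose r/2: R =?= r(2, d),  d =?= k.
Bind R := r(2, d); no other remaining equation mentions R. Substituting into the earlier bindings gives T := leaf(r(r(2, d), leaf(r(2, d)))), L := r(r(2, d), leaf(r(2, d))).
Clash: constants d and k differ; no unifier exists.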